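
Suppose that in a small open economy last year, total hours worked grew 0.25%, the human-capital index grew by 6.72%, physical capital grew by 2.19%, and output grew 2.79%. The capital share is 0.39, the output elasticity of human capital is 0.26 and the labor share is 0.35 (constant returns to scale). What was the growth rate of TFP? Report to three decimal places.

Labor's share = 1 − 0.39 − 0.26 = 0.35.
Physical capital: 0.39 × 2.19 = 0.8541 pp.
The human-capital index: 0.26 × 6.72 = 1.7472 pp.
Total hours worked: 0.35 × 0.25 = 0.0875 pp.
TFP growth = 2.79 − 2.6888 = 0.1012%.

TFP grew 0.101%.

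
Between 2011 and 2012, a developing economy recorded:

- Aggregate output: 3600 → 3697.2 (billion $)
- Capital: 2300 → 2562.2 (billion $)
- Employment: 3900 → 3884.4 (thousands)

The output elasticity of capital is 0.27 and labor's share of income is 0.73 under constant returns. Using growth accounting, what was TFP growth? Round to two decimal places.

-0.09%

Aggregate output growth = (3697.2 − 3600) / 3600 = 2.7%.
Capital growth = (2562.2 − 2300) / 2300 = 11.4%.
Employment growth = (3884.4 − 3900) / 3900 = -0.4%.
Labor's share = 1 − 0.27 = 0.73.
Capital: 0.27 × 11.4 = 3.078 pp.
Employment: 0.73 × (-0.4) = -0.292 pp.
TFP growth = 2.7 − 2.786 = -0.086%.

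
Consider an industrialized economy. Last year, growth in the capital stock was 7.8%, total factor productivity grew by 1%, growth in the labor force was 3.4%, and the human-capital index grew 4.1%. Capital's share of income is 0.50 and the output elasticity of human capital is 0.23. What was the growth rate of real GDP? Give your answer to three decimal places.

Labor's share = 1 − 0.5 − 0.23 = 0.27.
The capital stock: 0.5 × 7.8 = 3.9 pp.
The human-capital index: 0.23 × 4.1 = 0.943 pp.
The labor force: 0.27 × 3.4 = 0.918 pp.
Output growth = 1 + 5.761 = 6.761%.

Real GDP growth was 6.761%.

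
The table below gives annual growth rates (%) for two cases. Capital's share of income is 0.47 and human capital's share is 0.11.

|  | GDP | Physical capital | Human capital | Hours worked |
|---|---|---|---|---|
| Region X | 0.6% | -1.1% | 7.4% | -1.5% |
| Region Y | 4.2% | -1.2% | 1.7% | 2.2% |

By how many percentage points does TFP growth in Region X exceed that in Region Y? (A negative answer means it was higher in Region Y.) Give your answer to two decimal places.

Labor's share = 1 − 0.47 − 0.11 = 0.42.
Region X: TFP = 0.6 + 0.517 − 0.814 + 0.63 = 0.933%.
Region Y: TFP = 4.2 + 0.564 − 0.187 − 0.924 = 3.653%.
Difference = 0.933 − (3.653) = -2.72 pp.

-2.72 percentage points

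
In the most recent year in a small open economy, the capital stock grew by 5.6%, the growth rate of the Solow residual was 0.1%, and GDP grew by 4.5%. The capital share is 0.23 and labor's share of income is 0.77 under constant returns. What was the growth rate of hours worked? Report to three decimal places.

Labor's share = 1 − 0.23 = 0.77.
gY = gA + 0.23×5.6 + 0.77×g.
0.77×g = 4.5 − 0.1 − 1.288 = 3.112.
g = 3.112 / 0.77 = 4.04156%.

4.042%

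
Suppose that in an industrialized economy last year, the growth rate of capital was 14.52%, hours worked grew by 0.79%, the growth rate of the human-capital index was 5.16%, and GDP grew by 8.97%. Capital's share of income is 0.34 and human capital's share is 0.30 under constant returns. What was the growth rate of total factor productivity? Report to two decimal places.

Labor's share = 1 − 0.34 − 0.3 = 0.36.
Capital: 0.34 × 14.52 = 4.9368 pp.
The human-capital index: 0.3 × 5.16 = 1.548 pp.
Hours worked: 0.36 × 0.79 = 0.2844 pp.
TFP growth = 8.97 − 6.7692 = 2.2008%.

Total factor productivity growth was 2.20%.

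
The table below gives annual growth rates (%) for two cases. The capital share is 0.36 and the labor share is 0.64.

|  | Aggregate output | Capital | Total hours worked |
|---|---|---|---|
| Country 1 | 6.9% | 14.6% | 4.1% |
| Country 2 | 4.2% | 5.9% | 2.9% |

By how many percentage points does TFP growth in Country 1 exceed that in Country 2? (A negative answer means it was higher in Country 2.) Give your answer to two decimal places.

-1.20 percentage points

Labor's share = 1 − 0.36 = 0.64.
Country 1: TFP = 6.9 − 5.256 − 2.624 = -0.98%.
Country 2: TFP = 4.2 − 2.124 − 1.856 = 0.22%.
Difference = -0.98 − (0.22) = -1.2 pp.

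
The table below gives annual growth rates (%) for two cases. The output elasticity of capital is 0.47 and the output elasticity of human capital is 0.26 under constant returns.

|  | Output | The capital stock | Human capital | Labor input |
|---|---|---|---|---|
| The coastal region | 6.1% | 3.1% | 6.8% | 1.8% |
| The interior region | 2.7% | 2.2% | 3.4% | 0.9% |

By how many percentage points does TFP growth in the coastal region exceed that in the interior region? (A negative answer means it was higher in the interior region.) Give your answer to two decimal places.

1.85 percentage points

Labor's share = 1 − 0.47 − 0.26 = 0.27.
The coastal region: TFP = 6.1 − 1.457 − 1.768 − 0.486 = 2.389%.
The interior region: TFP = 2.7 − 1.034 − 0.884 − 0.243 = 0.539%.
Difference = 2.389 − (0.539) = 1.85 pp.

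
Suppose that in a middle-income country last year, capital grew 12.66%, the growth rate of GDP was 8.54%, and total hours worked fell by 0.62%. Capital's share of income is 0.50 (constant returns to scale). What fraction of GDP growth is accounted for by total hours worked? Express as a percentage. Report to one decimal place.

Labor's share = 1 − 0.5 = 0.5.
Total hours worked contributed 0.5 × (-0.62) = -0.31 pp.
Share of growth = -0.31 / 8.54 × 100 = -3.63%.

-3.6%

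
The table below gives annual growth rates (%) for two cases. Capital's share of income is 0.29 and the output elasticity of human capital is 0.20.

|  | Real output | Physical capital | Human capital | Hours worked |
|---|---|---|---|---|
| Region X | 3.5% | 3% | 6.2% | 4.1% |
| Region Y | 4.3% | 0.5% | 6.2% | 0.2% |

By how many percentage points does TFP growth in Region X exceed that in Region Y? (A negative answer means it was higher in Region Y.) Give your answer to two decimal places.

-3.51 percentage points

Labor's share = 1 − 0.29 − 0.2 = 0.51.
Region X: TFP = 3.5 − 0.87 − 1.24 − 2.091 = -0.701%.
Region Y: TFP = 4.3 − 0.145 − 1.24 − 0.102 = 2.813%.
Difference = -0.701 − (2.813) = -3.514 pp.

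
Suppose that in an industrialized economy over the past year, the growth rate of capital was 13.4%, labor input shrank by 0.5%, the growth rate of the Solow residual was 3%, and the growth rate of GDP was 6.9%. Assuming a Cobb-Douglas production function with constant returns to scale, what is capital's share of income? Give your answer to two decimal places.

α = 0.32

gY = gA + α·gK + (1−α)·gL, so gY − gA − gL = α(gK − gL).
6.9 − 3 + 0.5 = α × (13.4 − (-0.5)).
4.4 = 13.9 α, so α = 0.3165.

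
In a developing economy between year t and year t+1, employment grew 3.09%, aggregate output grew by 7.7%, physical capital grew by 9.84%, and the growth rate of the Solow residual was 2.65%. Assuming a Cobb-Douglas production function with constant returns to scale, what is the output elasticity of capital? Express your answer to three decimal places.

gY = gA + α·gK + (1−α)·gL, so gY − gA − gL = α(gK − gL).
7.7 − 2.65 − 3.09 = α × (9.84 − 3.09).
1.96 = 6.75 α, so α = 0.29037.

0.290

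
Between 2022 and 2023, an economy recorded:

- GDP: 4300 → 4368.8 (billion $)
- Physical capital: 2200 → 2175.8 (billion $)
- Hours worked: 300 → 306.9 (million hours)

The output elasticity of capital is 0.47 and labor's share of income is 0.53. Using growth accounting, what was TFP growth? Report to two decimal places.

TFP grew 0.90%.

GDP growth = (4368.8 − 4300) / 4300 = 1.6%.
Physical capital growth = (2175.8 − 2200) / 2200 = -1.1%.
Hours worked growth = (306.9 − 300) / 300 = 2.3%.
Labor's share = 1 − 0.47 = 0.53.
Physical capital: 0.47 × (-1.1) = -0.517 pp.
Hours worked: 0.53 × 2.3 = 1.219 pp.
TFP growth = 1.6 − 0.702 = 0.898%.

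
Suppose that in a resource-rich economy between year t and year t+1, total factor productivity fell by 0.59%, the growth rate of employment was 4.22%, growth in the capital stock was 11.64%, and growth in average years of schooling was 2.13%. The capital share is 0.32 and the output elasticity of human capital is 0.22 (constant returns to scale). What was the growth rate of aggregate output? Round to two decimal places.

Labor's share = 1 − 0.32 − 0.22 = 0.46.
The capital stock: 0.32 × 11.64 = 3.7248 pp.
Average years of schooling: 0.22 × 2.13 = 0.4686 pp.
Employment: 0.46 × 4.22 = 1.9412 pp.
Output growth = -0.59 + 6.1346 = 5.5446%.

5.54%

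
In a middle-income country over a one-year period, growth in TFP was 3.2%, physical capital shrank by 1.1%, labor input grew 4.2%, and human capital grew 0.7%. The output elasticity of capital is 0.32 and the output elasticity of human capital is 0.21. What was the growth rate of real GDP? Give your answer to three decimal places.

Labor's share = 1 − 0.32 − 0.21 = 0.47.
Physical capital: 0.32 × (-1.1) = -0.352 pp.
Human capital: 0.21 × 0.7 = 0.147 pp.
Labor input: 0.47 × 4.2 = 1.974 pp.
Output growth = 3.2 + 1.769 = 4.969%.

4.969%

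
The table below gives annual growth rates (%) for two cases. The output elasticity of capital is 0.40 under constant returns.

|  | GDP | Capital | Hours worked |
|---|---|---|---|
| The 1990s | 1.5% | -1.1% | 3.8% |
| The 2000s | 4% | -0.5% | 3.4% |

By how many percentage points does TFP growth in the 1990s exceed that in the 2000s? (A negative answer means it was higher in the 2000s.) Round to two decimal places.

Labor's share = 1 − 0.4 = 0.6.
The 1990s: TFP = 1.5 + 0.44 − 2.28 = -0.34%.
The 2000s: TFP = 4 + 0.2 − 2.04 = 2.16%.
Difference = -0.34 − (2.16) = -2.5 pp.

-2.50 percentage points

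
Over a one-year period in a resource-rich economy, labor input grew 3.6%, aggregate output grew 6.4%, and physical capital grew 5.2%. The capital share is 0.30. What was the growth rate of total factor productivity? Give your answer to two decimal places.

Labor's share = 1 − 0.3 = 0.7.
Physical capital: 0.3 × 5.2 = 1.56 pp.
Labor input: 0.7 × 3.6 = 2.52 pp.
TFP growth = 6.4 − 4.08 = 2.32%.

2.32%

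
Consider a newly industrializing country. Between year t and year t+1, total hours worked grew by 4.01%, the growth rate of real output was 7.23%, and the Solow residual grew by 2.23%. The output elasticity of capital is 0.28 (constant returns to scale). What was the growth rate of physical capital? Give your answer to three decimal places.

7.546%

Labor's share = 1 − 0.28 = 0.72.
gY = gA + 0.72×4.01 + 0.28×g.
0.28×g = 7.23 − 2.23 − 2.8872 = 2.1128.
g = 2.1128 / 0.28 = 7.54571%.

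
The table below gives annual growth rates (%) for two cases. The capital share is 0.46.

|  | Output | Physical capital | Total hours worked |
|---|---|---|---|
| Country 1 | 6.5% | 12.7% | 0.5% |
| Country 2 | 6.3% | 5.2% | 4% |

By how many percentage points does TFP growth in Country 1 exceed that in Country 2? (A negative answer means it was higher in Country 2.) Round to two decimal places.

-1.36 percentage points

Labor's share = 1 − 0.46 = 0.54.
Country 1: TFP = 6.5 − 5.842 − 0.27 = 0.388%.
Country 2: TFP = 6.3 − 2.392 − 2.16 = 1.748%.
Difference = 0.388 − (1.748) = -1.36 pp.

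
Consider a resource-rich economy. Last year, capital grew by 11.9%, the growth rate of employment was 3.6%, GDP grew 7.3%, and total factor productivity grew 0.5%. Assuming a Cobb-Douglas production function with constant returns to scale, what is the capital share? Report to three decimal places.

α = 0.386

gY = gA + α·gK + (1−α)·gL, so gY − gA − gL = α(gK − gL).
7.3 − 0.5 − 3.6 = α × (11.9 − 3.6).
3.2 = 8.3 α, so α = 0.38554.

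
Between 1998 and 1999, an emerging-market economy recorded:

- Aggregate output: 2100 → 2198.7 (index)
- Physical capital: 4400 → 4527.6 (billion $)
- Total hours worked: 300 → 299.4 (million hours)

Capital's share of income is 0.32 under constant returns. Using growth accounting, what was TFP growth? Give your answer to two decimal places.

TFP growth was 3.91%.

Aggregate output growth = (2198.7 − 2100) / 2100 = 4.7%.
Physical capital growth = (4527.6 − 4400) / 4400 = 2.9%.
Total hours worked growth = (299.4 − 300) / 300 = -0.2%.
Labor's share = 1 − 0.32 = 0.68.
Physical capital: 0.32 × 2.9 = 0.928 pp.
Total hours worked: 0.68 × (-0.2) = -0.136 pp.
TFP growth = 4.7 − 0.792 = 3.908%.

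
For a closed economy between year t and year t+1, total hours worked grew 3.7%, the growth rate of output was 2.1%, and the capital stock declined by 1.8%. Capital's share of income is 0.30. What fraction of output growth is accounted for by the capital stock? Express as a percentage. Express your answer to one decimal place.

-25.7%

The capital stock contributed 0.3 × (-1.8) = -0.54 pp.
Share of growth = -0.54 / 2.1 × 100 = -25.714%.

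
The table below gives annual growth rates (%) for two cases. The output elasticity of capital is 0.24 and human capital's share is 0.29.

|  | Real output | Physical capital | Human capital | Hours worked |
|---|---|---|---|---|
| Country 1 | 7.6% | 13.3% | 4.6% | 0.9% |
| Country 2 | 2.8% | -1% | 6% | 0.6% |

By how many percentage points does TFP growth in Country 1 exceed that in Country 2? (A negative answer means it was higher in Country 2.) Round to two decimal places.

1.63 percentage points

Labor's share = 1 − 0.24 − 0.29 = 0.47.
Country 1: TFP = 7.6 − 3.192 − 1.334 − 0.423 = 2.651%.
Country 2: TFP = 2.8 + 0.24 − 1.74 − 0.282 = 1.018%.
Difference = 2.651 − (1.018) = 1.633 pp.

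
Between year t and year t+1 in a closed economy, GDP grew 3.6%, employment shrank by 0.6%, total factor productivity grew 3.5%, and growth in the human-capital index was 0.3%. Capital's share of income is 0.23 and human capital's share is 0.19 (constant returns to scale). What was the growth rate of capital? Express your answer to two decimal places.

Capital grew 1.70%.

Labor's share = 1 − 0.23 − 0.19 = 0.58.
gY = gA + 0.19×0.3 + 0.58×(-0.6) + 0.23×g.
0.23×g = 3.6 − 3.5 + 0.291 = 0.391.
g = 0.391 / 0.23 = 1.7%.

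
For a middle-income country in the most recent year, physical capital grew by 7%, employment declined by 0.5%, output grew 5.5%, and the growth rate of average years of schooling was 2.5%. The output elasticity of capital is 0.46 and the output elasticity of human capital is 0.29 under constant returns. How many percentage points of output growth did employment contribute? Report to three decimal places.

Labor's share = 1 − 0.46 − 0.29 = 0.25.
Contribution = share × growth = 0.25 × (-0.5) = -0.125 pp.

-0.125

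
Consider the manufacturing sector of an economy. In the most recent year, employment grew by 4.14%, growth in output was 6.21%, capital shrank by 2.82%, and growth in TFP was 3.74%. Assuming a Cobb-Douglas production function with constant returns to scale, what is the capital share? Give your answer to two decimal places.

0.24

gY = gA + α·gK + (1−α)·gL, so gY − gA − gL = α(gK − gL).
6.21 − 3.74 − 4.14 = α × (-2.82 − 4.14).
-1.67 = -6.96 α, so α = 0.2399.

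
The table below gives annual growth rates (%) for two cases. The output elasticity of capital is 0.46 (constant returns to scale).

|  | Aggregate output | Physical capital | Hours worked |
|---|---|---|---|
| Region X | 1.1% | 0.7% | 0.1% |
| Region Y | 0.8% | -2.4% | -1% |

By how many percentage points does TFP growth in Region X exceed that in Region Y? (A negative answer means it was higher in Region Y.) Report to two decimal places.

-1.72 percentage points

Labor's share = 1 − 0.46 = 0.54.
Region X: TFP = 1.1 − 0.322 − 0.054 = 0.724%.
Region Y: TFP = 0.8 + 1.104 + 0.54 = 2.444%.
Difference = 0.724 − (2.444) = -1.72 pp.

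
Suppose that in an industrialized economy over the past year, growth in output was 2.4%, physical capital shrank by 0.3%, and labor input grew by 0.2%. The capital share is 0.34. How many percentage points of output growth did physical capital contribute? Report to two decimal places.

Contribution = share × growth = 0.34 × (-0.3) = -0.102 pp.

-0.10 pp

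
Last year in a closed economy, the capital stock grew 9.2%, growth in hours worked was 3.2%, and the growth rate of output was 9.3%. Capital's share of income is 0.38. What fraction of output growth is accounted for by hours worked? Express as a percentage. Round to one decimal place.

21.3%

Labor's share = 1 − 0.38 = 0.62.
Hours worked contributed 0.62 × 3.2 = 1.984 pp.
Share of growth = 1.984 / 9.3 × 100 = 21.333%.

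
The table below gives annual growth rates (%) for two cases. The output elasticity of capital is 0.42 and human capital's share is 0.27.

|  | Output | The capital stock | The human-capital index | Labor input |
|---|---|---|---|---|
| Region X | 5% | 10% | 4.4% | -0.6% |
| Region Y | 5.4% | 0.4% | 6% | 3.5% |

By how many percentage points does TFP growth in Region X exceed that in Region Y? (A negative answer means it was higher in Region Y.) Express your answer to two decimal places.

-2.73 percentage points

Labor's share = 1 − 0.42 − 0.27 = 0.31.
Region X: TFP = 5 − 4.2 − 1.188 + 0.186 = -0.202%.
Region Y: TFP = 5.4 − 0.168 − 1.62 − 1.085 = 2.527%.
Difference = -0.202 − (2.527) = -2.729 pp.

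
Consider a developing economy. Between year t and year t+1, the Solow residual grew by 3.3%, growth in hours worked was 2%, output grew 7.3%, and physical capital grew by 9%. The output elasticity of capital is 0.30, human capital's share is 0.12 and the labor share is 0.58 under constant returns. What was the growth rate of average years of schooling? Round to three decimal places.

1.167%

Labor's share = 1 − 0.3 − 0.12 = 0.58.
gY = gA + 0.3×9 + 0.58×2 + 0.12×g.
0.12×g = 7.3 − 3.3 − 3.86 = 0.14.
g = 0.14 / 0.12 = 1.16667%.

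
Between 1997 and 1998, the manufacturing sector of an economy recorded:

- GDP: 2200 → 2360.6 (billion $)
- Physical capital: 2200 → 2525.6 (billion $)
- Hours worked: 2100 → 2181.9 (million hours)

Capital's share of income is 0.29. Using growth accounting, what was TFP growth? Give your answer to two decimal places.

GDP growth = (2360.6 − 2200) / 2200 = 7.3%.
Physical capital growth = (2525.6 − 2200) / 2200 = 14.8%.
Hours worked growth = (2181.9 − 2100) / 2100 = 3.9%.
Labor's share = 1 − 0.29 = 0.71.
Physical capital: 0.29 × 14.8 = 4.292 pp.
Hours worked: 0.71 × 3.9 = 2.769 pp.
TFP growth = 7.3 − 7.061 = 0.239%.

TFP growth was 0.24%.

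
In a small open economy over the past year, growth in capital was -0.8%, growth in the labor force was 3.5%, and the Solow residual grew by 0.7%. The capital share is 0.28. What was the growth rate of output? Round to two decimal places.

Output growth was 3.00%.

Labor's share = 1 − 0.28 = 0.72.
Capital: 0.28 × (-0.8) = -0.224 pp.
The labor force: 0.72 × 3.5 = 2.52 pp.
Output growth = 0.7 + 2.296 = 2.996%.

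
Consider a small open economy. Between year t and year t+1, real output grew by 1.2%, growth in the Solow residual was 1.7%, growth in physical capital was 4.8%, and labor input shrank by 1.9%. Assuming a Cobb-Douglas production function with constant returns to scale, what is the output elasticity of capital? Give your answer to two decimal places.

α = 0.21

gY = gA + α·gK + (1−α)·gL, so gY − gA − gL = α(gK − gL).
1.2 − 1.7 + 1.9 = α × (4.8 − (-1.9)).
1.4 = 6.7 α, so α = 0.209.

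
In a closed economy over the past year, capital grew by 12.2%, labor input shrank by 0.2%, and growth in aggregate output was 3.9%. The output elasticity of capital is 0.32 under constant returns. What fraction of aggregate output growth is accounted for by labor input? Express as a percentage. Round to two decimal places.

-3.49%

Labor's share = 1 − 0.32 = 0.68.
Labor input contributed 0.68 × (-0.2) = -0.136 pp.
Share of growth = -0.136 / 3.9 × 100 = -3.4872%.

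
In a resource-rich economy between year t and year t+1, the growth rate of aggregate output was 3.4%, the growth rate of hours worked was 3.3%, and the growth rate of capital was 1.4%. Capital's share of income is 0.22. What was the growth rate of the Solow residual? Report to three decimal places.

Labor's share = 1 − 0.22 = 0.78.
Capital: 0.22 × 1.4 = 0.308 pp.
Hours worked: 0.78 × 3.3 = 2.574 pp.
TFP growth = 3.4 − 2.882 = 0.518%.

0.518%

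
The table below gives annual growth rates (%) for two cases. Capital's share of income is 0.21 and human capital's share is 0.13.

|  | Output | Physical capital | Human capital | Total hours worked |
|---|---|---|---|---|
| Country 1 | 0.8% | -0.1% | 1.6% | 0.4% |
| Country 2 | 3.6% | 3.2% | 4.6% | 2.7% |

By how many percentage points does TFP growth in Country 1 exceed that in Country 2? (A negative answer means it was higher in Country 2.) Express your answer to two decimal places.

-0.20 percentage points

Labor's share = 1 − 0.21 − 0.13 = 0.66.
Country 1: TFP = 0.8 + 0.021 − 0.208 − 0.264 = 0.349%.
Country 2: TFP = 3.6 − 0.672 − 0.598 − 1.782 = 0.548%.
Difference = 0.349 − (0.548) = -0.199 pp.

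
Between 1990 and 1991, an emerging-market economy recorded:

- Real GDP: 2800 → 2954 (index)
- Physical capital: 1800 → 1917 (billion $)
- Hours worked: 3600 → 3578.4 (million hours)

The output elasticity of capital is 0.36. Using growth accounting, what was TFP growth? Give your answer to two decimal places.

3.54%

Real GDP growth = (2954 − 2800) / 2800 = 5.5%.
Physical capital growth = (1917 − 1800) / 1800 = 6.5%.
Hours worked growth = (3578.4 − 3600) / 3600 = -0.6%.
Labor's share = 1 − 0.36 = 0.64.
Physical capital: 0.36 × 6.5 = 2.34 pp.
Hours worked: 0.64 × (-0.6) = -0.384 pp.
TFP growth = 5.5 − 1.956 = 3.544%.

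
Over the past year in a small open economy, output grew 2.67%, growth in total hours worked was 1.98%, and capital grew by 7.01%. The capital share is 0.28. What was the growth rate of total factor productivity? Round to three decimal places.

-0.718%

Labor's share = 1 − 0.28 = 0.72.
Capital: 0.28 × 7.01 = 1.9628 pp.
Total hours worked: 0.72 × 1.98 = 1.4256 pp.
TFP growth = 2.67 − 3.3884 = -0.7184%.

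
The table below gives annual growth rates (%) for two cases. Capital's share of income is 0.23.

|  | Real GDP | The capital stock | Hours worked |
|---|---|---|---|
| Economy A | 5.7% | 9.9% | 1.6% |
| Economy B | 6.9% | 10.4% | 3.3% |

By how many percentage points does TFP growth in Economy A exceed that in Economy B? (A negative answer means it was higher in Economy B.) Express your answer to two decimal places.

Labor's share = 1 − 0.23 = 0.77.
Economy A: TFP = 5.7 − 2.277 − 1.232 = 2.191%.
Economy B: TFP = 6.9 − 2.392 − 2.541 = 1.967%.
Difference = 2.191 − (1.967) = 0.224 pp.

0.22 percentage points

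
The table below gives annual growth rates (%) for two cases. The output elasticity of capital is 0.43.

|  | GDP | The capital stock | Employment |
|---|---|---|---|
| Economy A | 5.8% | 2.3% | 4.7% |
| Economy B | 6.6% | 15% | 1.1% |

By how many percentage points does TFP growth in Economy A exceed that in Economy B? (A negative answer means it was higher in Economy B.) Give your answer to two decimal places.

Labor's share = 1 − 0.43 = 0.57.
Economy A: TFP = 5.8 − 0.989 − 2.679 = 2.132%.
Economy B: TFP = 6.6 − 6.45 − 0.627 = -0.477%.
Difference = 2.132 − (-0.477) = 2.609 pp.

2.61 percentage points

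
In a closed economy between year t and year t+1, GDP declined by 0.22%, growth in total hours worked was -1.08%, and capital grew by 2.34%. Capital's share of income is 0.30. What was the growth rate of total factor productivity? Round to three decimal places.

-0.166%

Labor's share = 1 − 0.3 = 0.7.
Capital: 0.3 × 2.34 = 0.702 pp.
Total hours worked: 0.7 × (-1.08) = -0.756 pp.
TFP growth = -0.22 + 0.054 = -0.166%.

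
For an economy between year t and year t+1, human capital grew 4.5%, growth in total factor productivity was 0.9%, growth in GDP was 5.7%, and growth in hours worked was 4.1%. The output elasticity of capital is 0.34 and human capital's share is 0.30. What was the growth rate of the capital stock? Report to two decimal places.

Labor's share = 1 − 0.34 − 0.3 = 0.36.
gY = gA + 0.3×4.5 + 0.36×4.1 + 0.34×g.
0.34×g = 5.7 − 0.9 − 2.826 = 1.974.
g = 1.974 / 0.34 = 5.8059%.

5.81%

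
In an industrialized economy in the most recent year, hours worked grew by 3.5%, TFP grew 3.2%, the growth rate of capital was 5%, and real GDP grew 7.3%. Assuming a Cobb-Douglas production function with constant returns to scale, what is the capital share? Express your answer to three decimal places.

α = 0.400

gY = gA + α·gK + (1−α)·gL, so gY − gA − gL = α(gK − gL).
7.3 − 3.2 − 3.5 = α × (5 − 3.5).
0.6 = 1.5 α, so α = 0.4.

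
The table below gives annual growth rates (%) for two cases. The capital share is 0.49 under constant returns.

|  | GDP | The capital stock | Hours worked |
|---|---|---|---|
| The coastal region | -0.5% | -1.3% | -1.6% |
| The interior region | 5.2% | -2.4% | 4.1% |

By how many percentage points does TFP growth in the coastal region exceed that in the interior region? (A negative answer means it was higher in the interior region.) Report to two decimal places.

Labor's share = 1 − 0.49 = 0.51.
The coastal region: TFP = -0.5 + 0.637 + 0.816 = 0.953%.
The interior region: TFP = 5.2 + 1.176 − 2.091 = 4.285%.
Difference = 0.953 − (4.285) = -3.332 pp.

-3.33 percentage points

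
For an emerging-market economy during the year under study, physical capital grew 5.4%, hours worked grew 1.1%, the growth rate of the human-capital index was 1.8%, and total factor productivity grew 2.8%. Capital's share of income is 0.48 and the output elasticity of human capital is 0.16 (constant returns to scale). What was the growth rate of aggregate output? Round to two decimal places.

Labor's share = 1 − 0.48 − 0.16 = 0.36.
Physical capital: 0.48 × 5.4 = 2.592 pp.
The human-capital index: 0.16 × 1.8 = 0.288 pp.
Hours worked: 0.36 × 1.1 = 0.396 pp.
Output growth = 2.8 + 3.276 = 6.076%.

6.08%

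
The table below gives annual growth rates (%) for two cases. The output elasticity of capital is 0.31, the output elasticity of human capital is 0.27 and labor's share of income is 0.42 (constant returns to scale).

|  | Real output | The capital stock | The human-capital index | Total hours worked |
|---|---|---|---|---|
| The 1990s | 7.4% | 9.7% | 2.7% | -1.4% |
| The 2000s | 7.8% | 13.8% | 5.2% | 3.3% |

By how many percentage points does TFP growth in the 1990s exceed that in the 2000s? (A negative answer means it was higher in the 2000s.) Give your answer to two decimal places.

Labor's share = 1 − 0.31 − 0.27 = 0.42.
The 1990s: TFP = 7.4 − 3.007 − 0.729 + 0.588 = 4.252%.
The 2000s: TFP = 7.8 − 4.278 − 1.404 − 1.386 = 0.732%.
Difference = 4.252 − (0.732) = 3.52 pp.

3.52 percentage points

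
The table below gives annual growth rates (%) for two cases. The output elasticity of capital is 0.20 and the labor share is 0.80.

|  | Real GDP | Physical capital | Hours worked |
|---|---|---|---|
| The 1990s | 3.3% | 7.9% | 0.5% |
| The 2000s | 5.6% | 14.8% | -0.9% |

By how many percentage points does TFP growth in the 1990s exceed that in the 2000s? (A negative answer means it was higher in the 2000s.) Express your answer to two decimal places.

-2.04 percentage points

Labor's share = 1 − 0.2 = 0.8.
The 1990s: TFP = 3.3 − 1.58 − 0.4 = 1.32%.
The 2000s: TFP = 5.6 − 2.96 + 0.72 = 3.36%.
Difference = 1.32 − (3.36) = -2.04 pp.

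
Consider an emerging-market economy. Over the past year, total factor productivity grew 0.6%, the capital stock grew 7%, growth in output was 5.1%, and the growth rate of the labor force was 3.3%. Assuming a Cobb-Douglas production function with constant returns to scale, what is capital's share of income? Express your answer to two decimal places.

Capital's share of income is 0.32.

gY = gA + α·gK + (1−α)·gL, so gY − gA − gL = α(gK − gL).
5.1 − 0.6 − 3.3 = α × (7 − 3.3).
1.2 = 3.7 α, so α = 0.3243.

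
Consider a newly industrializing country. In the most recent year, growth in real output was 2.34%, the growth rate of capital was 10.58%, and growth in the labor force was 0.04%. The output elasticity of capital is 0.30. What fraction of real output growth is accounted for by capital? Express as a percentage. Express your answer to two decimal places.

Capital accounted for 135.64% of growth.

Capital contributed 0.3 × 10.58 = 3.174 pp.
Share of growth = 3.174 / 2.34 × 100 = 135.641%.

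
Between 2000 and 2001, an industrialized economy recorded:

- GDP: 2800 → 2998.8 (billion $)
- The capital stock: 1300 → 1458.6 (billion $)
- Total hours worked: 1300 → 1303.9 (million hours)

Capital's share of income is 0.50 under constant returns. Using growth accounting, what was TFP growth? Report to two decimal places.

TFP grew 0.85%.

GDP growth = (2998.8 − 2800) / 2800 = 7.1%.
The capital stock growth = (1458.6 − 1300) / 1300 = 12.2%.
Total hours worked growth = (1303.9 − 1300) / 1300 = 0.3%.
Labor's share = 1 − 0.5 = 0.5.
The capital stock: 0.5 × 12.2 = 6.1 pp.
Total hours worked: 0.5 × 0.3 = 0.15 pp.
TFP growth = 7.1 − 6.25 = 0.85%.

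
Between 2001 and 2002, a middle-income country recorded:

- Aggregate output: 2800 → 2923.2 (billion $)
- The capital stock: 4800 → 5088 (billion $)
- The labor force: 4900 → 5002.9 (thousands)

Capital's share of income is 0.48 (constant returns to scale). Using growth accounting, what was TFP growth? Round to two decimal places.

Aggregate output growth = (2923.2 − 2800) / 2800 = 4.4%.
The capital stock growth = (5088 − 4800) / 4800 = 6%.
The labor force growth = (5002.9 − 4900) / 4900 = 2.1%.
Labor's share = 1 − 0.48 = 0.52.
The capital stock: 0.48 × 6 = 2.88 pp.
The labor force: 0.52 × 2.1 = 1.092 pp.
TFP growth = 4.4 − 3.972 = 0.428%.

0.43%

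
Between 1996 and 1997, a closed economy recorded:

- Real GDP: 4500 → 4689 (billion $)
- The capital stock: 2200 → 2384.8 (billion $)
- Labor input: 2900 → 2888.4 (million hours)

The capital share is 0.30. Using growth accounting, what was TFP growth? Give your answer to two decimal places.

Real GDP growth = (4689 − 4500) / 4500 = 4.2%.
The capital stock growth = (2384.8 − 2200) / 2200 = 8.4%.
Labor input growth = (2888.4 − 2900) / 2900 = -0.4%.
Labor's share = 1 − 0.3 = 0.7.
The capital stock: 0.3 × 8.4 = 2.52 pp.
Labor input: 0.7 × (-0.4) = -0.28 pp.
TFP growth = 4.2 − 2.24 = 1.96%.

1.96%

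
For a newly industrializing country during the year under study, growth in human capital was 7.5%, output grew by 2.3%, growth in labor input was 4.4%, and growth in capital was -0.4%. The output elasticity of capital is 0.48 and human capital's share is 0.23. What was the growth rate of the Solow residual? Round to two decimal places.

-0.51%

Labor's share = 1 − 0.48 − 0.23 = 0.29.
Capital: 0.48 × (-0.4) = -0.192 pp.
Human capital: 0.23 × 7.5 = 1.725 pp.
Labor input: 0.29 × 4.4 = 1.276 pp.
TFP growth = 2.3 − 2.809 = -0.509%.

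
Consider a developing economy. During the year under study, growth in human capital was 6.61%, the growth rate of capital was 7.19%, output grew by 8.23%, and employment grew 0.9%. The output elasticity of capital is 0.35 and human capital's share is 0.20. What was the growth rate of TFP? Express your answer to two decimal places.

Labor's share = 1 − 0.35 − 0.2 = 0.45.
Capital: 0.35 × 7.19 = 2.5165 pp.
Human capital: 0.2 × 6.61 = 1.322 pp.
Employment: 0.45 × 0.9 = 0.405 pp.
TFP growth = 8.23 − 4.2435 = 3.9865%.

TFP grew 3.99%.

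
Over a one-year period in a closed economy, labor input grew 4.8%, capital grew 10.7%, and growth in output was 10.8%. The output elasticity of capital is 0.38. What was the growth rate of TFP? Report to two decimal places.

TFP grew 3.76%.

Labor's share = 1 − 0.38 = 0.62.
Capital: 0.38 × 10.7 = 4.066 pp.
Labor input: 0.62 × 4.8 = 2.976 pp.
TFP growth = 10.8 − 7.042 = 3.758%.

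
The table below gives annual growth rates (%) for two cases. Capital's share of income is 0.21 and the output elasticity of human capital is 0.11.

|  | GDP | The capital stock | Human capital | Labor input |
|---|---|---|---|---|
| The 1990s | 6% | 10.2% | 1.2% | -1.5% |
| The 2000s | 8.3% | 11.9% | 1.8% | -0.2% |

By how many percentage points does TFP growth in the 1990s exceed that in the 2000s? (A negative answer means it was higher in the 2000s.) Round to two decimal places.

Labor's share = 1 − 0.21 − 0.11 = 0.68.
The 1990s: TFP = 6 − 2.142 − 0.132 + 1.02 = 4.746%.
The 2000s: TFP = 8.3 − 2.499 − 0.198 + 0.136 = 5.739%.
Difference = 4.746 − (5.739) = -0.993 pp.

-0.99 percentage points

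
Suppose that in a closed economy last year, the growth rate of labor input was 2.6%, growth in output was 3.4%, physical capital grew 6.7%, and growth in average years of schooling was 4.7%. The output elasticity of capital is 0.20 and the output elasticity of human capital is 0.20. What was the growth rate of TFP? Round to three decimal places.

Labor's share = 1 − 0.2 − 0.2 = 0.6.
Physical capital: 0.2 × 6.7 = 1.34 pp.
Average years of schooling: 0.2 × 4.7 = 0.94 pp.
Labor input: 0.6 × 2.6 = 1.56 pp.
TFP growth = 3.4 − 3.84 = -0.44%.

-0.440%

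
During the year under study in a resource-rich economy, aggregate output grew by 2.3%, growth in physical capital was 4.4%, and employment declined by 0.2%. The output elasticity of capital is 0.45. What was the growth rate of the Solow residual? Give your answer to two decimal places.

0.43%

Labor's share = 1 − 0.45 = 0.55.
Physical capital: 0.45 × 4.4 = 1.98 pp.
Employment: 0.55 × (-0.2) = -0.11 pp.
TFP growth = 2.3 − 1.87 = 0.43%.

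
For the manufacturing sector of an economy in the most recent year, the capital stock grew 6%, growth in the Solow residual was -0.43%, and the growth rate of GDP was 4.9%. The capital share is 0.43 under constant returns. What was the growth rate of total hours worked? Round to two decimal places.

4.82%

Labor's share = 1 − 0.43 = 0.57.
gY = gA + 0.43×6 + 0.57×g.
0.57×g = 4.9 + 0.43 − 2.58 = 2.75.
g = 2.75 / 0.57 = 4.8246%.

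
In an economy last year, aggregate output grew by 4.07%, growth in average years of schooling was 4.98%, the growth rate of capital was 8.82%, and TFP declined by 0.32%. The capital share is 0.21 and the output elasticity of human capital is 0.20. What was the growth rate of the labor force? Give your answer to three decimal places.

Labor's share = 1 − 0.21 − 0.2 = 0.59.
gY = gA + 0.21×8.82 + 0.2×4.98 + 0.59×g.
0.59×g = 4.07 + 0.32 − 2.8482 = 1.5418.
g = 1.5418 / 0.59 = 2.61322%.

2.613%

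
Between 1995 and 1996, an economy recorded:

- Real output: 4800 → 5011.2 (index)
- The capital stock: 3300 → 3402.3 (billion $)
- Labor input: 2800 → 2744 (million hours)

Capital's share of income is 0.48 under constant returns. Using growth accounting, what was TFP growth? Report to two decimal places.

3.95%

Real output growth = (5011.2 − 4800) / 4800 = 4.4%.
The capital stock growth = (3402.3 − 3300) / 3300 = 3.1%.
Labor input growth = (2744 − 2800) / 2800 = -2%.
Labor's share = 1 − 0.48 = 0.52.
The capital stock: 0.48 × 3.1 = 1.488 pp.
Labor input: 0.52 × (-2) = -1.04 pp.
TFP growth = 4.4 − 0.448 = 3.952%.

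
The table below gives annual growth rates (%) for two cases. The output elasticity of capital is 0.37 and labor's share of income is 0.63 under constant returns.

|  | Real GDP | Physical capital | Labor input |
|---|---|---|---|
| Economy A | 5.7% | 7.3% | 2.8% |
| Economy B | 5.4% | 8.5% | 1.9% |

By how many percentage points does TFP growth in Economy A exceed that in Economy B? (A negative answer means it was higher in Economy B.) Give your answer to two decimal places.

0.18 percentage points

Labor's share = 1 − 0.37 = 0.63.
Economy A: TFP = 5.7 − 2.701 − 1.764 = 1.235%.
Economy B: TFP = 5.4 − 3.145 − 1.197 = 1.058%.
Difference = 1.235 − (1.058) = 0.177 pp.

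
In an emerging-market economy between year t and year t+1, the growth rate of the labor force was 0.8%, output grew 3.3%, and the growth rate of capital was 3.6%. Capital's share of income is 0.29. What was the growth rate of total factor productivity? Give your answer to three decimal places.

Labor's share = 1 − 0.29 = 0.71.
Capital: 0.29 × 3.6 = 1.044 pp.
The labor force: 0.71 × 0.8 = 0.568 pp.
TFP growth = 3.3 − 1.612 = 1.688%.

Total factor productivity grew 1.688%.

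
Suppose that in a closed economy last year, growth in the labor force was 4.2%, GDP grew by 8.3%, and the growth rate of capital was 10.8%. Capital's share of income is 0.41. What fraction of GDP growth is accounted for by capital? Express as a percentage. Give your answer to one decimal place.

Capital contributed 0.41 × 10.8 = 4.428 pp.
Share of growth = 4.428 / 8.3 × 100 = 53.349%.

53.3%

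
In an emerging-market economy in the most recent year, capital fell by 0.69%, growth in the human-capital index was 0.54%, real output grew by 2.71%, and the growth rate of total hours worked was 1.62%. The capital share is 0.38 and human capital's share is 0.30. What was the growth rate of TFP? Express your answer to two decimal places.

Labor's share = 1 − 0.38 − 0.3 = 0.32.
Capital: 0.38 × (-0.69) = -0.2622 pp.
The human-capital index: 0.3 × 0.54 = 0.162 pp.
Total hours worked: 0.32 × 1.62 = 0.5184 pp.
TFP growth = 2.71 − 0.4182 = 2.2918%.

2.29%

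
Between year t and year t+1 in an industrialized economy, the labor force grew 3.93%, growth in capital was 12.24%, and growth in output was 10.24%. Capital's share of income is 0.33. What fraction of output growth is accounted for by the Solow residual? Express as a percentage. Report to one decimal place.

Labor's share = 1 − 0.33 = 0.67.
Capital: 0.33 × 12.24 = 4.0392 pp.
The labor force: 0.67 × 3.93 = 2.6331 pp.
TFP growth = 10.24 − 6.6723 = 3.5677%.
TFP share of growth = 3.5677 / 10.24 × 100 = 34.841%.

The Solow residual accounted for 34.8% of growth.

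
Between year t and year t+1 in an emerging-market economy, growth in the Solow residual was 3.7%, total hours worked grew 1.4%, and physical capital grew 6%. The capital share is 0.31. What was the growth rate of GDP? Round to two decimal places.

Labor's share = 1 − 0.31 = 0.69.
Physical capital: 0.31 × 6 = 1.86 pp.
Total hours worked: 0.69 × 1.4 = 0.966 pp.
Output growth = 3.7 + 2.826 = 6.526%.

6.53%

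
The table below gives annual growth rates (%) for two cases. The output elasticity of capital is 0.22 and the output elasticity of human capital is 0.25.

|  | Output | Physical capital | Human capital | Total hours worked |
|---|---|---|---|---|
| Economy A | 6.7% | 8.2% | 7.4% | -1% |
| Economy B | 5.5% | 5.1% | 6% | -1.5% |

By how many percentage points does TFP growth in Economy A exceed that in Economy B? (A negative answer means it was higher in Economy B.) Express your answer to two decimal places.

Labor's share = 1 − 0.22 − 0.25 = 0.53.
Economy A: TFP = 6.7 − 1.804 − 1.85 + 0.53 = 3.576%.
Economy B: TFP = 5.5 − 1.122 − 1.5 + 0.795 = 3.673%.
Difference = 3.576 − (3.673) = -0.097 pp.

-0.10 percentage points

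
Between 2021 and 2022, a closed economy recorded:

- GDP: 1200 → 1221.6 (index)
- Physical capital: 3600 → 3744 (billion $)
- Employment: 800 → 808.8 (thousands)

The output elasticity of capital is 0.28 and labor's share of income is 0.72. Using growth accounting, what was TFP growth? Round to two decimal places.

-0.11%

GDP growth = (1221.6 − 1200) / 1200 = 1.8%.
Physical capital growth = (3744 − 3600) / 3600 = 4%.
Employment growth = (808.8 − 800) / 800 = 1.1%.
Labor's share = 1 − 0.28 = 0.72.
Physical capital: 0.28 × 4 = 1.12 pp.
Employment: 0.72 × 1.1 = 0.792 pp.
TFP growth = 1.8 − 1.912 = -0.112%.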